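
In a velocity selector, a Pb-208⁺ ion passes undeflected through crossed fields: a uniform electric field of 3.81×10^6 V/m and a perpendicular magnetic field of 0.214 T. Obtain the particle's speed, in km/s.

v ≈ 17800 km/s

For zero net force, qE = qvB, so v = E/B.
v = (3.81×10^6) / (0.214) = 1.78×10^7 m/s.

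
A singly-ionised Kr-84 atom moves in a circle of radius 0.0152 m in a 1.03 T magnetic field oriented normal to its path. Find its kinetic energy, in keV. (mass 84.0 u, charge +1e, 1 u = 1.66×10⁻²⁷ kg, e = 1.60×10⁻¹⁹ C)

K ≈ 0.141 keV

v = qBr/m = (1×1.60×10^-19)(1.03)(0.0152) / (1.39×10^-25) = 1.80×10^4 m/s.
K = ½mv² = 0.5·(1.39×10^-25)·(1.80×10^4)² = 2.25×10^-17 J = 0.141 keV.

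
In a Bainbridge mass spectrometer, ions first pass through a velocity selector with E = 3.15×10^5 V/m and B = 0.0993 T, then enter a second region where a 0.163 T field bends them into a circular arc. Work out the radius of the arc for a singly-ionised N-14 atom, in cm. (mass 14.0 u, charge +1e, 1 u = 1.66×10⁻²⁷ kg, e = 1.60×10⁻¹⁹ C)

The selector passes v = E/B = 3.15×10^5/0.0993 = 3.17×10^6 m/s.
In the deflection region, r = mv/(qB₂) = (2.32×10^-26)(3.17×10^6) / [(1×1.60×10^-19)(0.163)] = 2.83 m.

r ≈ 283 cm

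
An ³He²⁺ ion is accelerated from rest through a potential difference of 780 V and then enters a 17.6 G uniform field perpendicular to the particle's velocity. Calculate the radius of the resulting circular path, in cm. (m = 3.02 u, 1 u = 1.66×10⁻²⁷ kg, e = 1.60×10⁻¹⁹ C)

r ≈ 281 cm

The kinetic energy gained is K = qV = (2×1.60×10^-19)(780) = 2.50×10^-16 J.
v = √(2K/m) = 3.16×10^5 m/s.
r = mv/(qB) = (5.01×10^-27)(3.16×10^5) / [(2×1.60×10^-19)(1.76×10^-3)] = 2.81 m.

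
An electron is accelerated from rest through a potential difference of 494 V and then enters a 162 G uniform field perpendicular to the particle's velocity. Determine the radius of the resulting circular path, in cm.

r ≈ 0.463 cm

The kinetic energy gained is K = qV = (1×1.60×10^-19)(494) = 7.90×10^-17 J.
v = √(2K/m) = 1.32×10^7 m/s.
r = mv/(qB) = (9.11×10^-31)(1.32×10^7) / [(1×1.60×10^-19)(0.0162)] = 4.63×10^-3 m.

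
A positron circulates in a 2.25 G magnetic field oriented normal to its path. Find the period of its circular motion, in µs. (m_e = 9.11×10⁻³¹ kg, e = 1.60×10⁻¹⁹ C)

The cyclotron period is independent of speed: T = 2πm/(qB).
T = 2π(9.11×10^-31) / [(1×1.60×10^-19)(2.25×10^-4)] = 1.59×10^-7 s.

T ≈ 0.159 µs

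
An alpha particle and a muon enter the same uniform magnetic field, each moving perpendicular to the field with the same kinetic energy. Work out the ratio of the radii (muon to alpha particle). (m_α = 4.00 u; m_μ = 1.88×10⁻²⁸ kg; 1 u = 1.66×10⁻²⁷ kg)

r = √(2mK)/(qB) ⇒ at equal K, r ∝ √m/q.
r_{muon}/r_{alpha particle} = 0.337.

ratio ≈ 0.337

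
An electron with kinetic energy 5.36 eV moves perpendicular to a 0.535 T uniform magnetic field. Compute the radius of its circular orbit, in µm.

r ≈ 14.6 µm

Convert the energy: K = 5.36 eV = 8.58×10^-19 J.
v = √(2K/m) = √(2·8.58×10^-19/9.11×10^-31) = 1.37×10^6 m/s.
r = mv/(qB) = (9.11×10^-31)(1.37×10^6) / [(1×1.60×10^-19)(0.535)] = 1.46×10^-5 m.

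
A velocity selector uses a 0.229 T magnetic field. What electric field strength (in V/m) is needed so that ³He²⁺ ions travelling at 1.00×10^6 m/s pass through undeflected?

qE = qvB ⇒ E = vB = (1.00×10^6)(0.229) = 2.29×10^5 V/m.

E ≈ 2.29×10^5 V/m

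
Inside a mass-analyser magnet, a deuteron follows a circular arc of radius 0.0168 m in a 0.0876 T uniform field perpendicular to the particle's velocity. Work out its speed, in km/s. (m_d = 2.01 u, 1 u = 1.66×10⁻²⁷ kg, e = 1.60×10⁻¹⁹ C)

From qvB = mv²/r, v = qBr/m.
v = (1×1.60×10^-19)(0.0876)(0.0168) / (3.34×10^-27) = 7.06×10^4 m/s.

v ≈ 70.6 km/s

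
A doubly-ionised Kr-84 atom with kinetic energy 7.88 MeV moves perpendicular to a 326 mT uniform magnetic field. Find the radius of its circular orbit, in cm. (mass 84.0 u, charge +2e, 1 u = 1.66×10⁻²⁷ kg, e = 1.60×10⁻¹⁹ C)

r ≈ 568 cm

Convert the energy: K = 7.88 MeV = 1.26×10^-12 J.
v = √(2K/m) = √(2·1.26×10^-12/1.39×10^-25) = 4.25×10^6 m/s.
r = mv/(qB) = (1.39×10^-25)(4.25×10^6) / [(2×1.60×10^-19)(0.326)] = 5.68 m.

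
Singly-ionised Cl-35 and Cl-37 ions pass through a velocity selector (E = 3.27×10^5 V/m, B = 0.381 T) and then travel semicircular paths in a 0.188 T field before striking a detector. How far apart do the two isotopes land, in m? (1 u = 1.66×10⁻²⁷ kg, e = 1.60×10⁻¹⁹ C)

Δd ≈ 0.189 m

Both emerge at v = E/B₁ = 8.58×10^5 m/s.
r = mv/(qB₂), so r₁ = 1.6578 m and r₂ = 1.7525 m, giving Δr = 0.0947 m.
After a semicircle each ion lands a diameter 2r from the entry slit, so the separation is 2Δr = 0.189 m.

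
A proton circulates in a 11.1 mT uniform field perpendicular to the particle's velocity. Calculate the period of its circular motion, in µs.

The cyclotron period is independent of speed: T = 2πm/(qB).
T = 2π(1.67×10^-27) / [(1×1.60×10^-19)(0.0111)] = 5.91×10^-6 s.

T ≈ 5.91 µs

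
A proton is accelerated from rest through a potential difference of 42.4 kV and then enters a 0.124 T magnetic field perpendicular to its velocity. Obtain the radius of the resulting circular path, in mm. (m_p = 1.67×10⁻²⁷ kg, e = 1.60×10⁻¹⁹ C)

The kinetic energy gained is K = qV = (1×1.60×10^-19)(4.24×10^4) = 6.78×10^-15 J.
v = √(2K/m) = 2.85×10^6 m/s.
r = mv/(qB) = (1.67×10^-27)(2.85×10^6) / [(1×1.60×10^-19)(0.124)] = 0.240 m.

r ≈ 240 mm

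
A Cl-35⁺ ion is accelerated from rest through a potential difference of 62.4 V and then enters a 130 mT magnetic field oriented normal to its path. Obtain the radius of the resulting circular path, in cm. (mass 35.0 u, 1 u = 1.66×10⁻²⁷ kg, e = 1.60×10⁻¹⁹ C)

The kinetic energy gained is K = qV = (1×1.60×10^-19)(62.4) = 9.98×10^-18 J.
v = √(2K/m) = 1.85×10^4 m/s.
r = mv/(qB) = (5.81×10^-26)(1.85×10^4) / [(1×1.60×10^-19)(0.130)] = 0.0518 m.

r ≈ 5.18 cm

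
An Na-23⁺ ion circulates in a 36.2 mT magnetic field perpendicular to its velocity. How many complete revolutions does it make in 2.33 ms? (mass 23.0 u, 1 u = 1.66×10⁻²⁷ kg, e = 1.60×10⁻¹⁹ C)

T = 2πm/(qB) = 2π(3.818×10^-26) / [(1×1.60×10^-19)(0.0362)] = 4.1418×10^-5 s.
N = t/T = 2.33×10^-3 / 4.1418×10^-5 ≈ 56.26, so 56 complete revolutions.

N = 56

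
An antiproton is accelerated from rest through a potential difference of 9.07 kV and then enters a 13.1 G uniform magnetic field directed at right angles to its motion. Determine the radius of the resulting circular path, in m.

The kinetic energy gained is K = qV = (1×1.60×10^-19)(9070) = 1.45×10^-15 J.
v = √(2K/m) = 1.32×10^6 m/s.
r = mv/(qB) = (1.67×10^-27)(1.32×10^6) / [(1×1.60×10^-19)(1.31×10^-3)] = 10.5 m.

r ≈ 10.5 m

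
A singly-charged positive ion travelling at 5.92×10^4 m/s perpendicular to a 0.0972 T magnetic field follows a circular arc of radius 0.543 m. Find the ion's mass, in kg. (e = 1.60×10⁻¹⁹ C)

qvB = mv²/r ⇒ m = qBr/v.
m = (1×1.60×10^-19)(0.0972)(0.543) / (5.92×10^4) = 1.43×10^-25 kg.

m ≈ 1.43×10^-25 kg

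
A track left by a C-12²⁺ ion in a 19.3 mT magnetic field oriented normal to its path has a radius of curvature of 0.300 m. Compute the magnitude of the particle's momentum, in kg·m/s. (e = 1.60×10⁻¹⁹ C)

p ≈ 1.85×10^-21 kg·m/s

Since qvB = mv²/r, the momentum p = mv = qBr.
p = (2×1.60×10^-19)(0.0193)(0.300) = 1.85×10^-21 kg·m/s.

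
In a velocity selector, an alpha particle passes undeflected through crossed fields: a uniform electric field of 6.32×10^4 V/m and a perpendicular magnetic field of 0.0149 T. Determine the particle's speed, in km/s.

v ≈ 4240 km/s

For zero net force, qE = qvB, so v = E/B.
v = (6.32×10^4) / (0.0149) = 4.24×10^6 m/s.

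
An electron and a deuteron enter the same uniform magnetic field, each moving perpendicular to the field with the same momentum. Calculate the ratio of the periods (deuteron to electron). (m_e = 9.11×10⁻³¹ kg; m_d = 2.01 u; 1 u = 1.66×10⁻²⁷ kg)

T = 2πm/(qB) is independent of speed, so T₂/T₁ = (m₂/q₂)/(m₁/q₁).
T_{deuteron}/T_{electron} = (3.34×10^-27/1e) / (9.11×10^-31/1e) = 3660.

ratio ≈ 3660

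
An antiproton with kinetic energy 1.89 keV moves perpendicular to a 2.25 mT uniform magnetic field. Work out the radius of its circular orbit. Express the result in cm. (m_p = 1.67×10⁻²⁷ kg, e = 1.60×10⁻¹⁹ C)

r ≈ 279 cm

Convert the energy: K = 1.89 keV = 3.02×10^-16 J.
v = √(2K/m) = √(2·3.02×10^-16/1.67×10^-27) = 6.02×10^5 m/s.
r = mv/(qB) = (1.67×10^-27)(6.02×10^5) / [(1×1.60×10^-19)(2.25×10^-3)] = 2.79 m.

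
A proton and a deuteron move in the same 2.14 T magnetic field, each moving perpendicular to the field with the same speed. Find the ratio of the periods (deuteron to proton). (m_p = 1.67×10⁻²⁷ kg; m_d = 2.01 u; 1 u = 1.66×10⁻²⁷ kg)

ratio ≈ 2.00

T = 2πm/(qB) is independent of speed, so T₂/T₁ = (m₂/q₂)/(m₁/q₁).
T_{deuteron}/T_{proton} = (3.34×10^-27/1e) / (1.67×10^-27/1e) = 2.00.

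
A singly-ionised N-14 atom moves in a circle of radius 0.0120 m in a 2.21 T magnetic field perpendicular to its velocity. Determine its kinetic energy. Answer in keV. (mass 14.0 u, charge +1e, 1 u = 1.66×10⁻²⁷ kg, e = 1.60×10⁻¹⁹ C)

K ≈ 2.42 keV

v = qBr/m = (1×1.60×10^-19)(2.21)(0.0120) / (2.32×10^-26) = 1.83×10^5 m/s.
K = ½mv² = 0.5·(2.32×10^-26)·(1.83×10^5)² = 3.87×10^-16 J = 2.42 keV.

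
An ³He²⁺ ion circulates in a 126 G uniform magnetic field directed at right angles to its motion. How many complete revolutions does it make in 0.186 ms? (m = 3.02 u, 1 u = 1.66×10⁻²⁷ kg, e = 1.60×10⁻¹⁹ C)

T = 2πm/(qB) = 2π(5.0132×10^-27) / [(2×1.60×10^-19)(0.0126)] = 7.8122×10^-6 s.
N = t/T = 1.86×10^-4 / 7.8122×10^-6 ≈ 23.81, so 23 complete revolutions.

N = 23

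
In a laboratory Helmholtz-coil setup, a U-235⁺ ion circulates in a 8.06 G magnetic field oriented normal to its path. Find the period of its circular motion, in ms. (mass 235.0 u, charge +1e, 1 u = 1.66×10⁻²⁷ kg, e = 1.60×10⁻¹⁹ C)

The cyclotron period is independent of speed: T = 2πm/(qB).
T = 2π(3.90×10^-25) / [(1×1.60×10^-19)(8.06×10^-4)] = 0.0190 s.

T ≈ 19.0 ms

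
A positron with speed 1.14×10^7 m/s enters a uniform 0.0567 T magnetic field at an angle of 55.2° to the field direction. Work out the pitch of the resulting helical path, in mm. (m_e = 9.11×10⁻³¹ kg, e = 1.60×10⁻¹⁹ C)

pitch ≈ 4.11 mm

The velocity component along B is v∥ = v cos55.2° = 6.51×10^6 m/s.
The cyclotron period T = 2πm/(qB) = 6.31×10^-10 s is set by m, q, B alone.
Pitch = v∥·T = (6.51×10^6)(6.31×10^-10) = 4.11×10^-3 m.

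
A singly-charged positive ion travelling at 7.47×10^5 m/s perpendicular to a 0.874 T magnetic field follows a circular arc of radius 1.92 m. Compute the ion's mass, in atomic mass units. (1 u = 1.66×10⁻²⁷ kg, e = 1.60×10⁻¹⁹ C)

m ≈ 217 u

qvB = mv²/r ⇒ m = qBr/v.
m = (1×1.60×10^-19)(0.874)(1.92) / (7.47×10^5) = 3.59×10^-25 kg = 217 u.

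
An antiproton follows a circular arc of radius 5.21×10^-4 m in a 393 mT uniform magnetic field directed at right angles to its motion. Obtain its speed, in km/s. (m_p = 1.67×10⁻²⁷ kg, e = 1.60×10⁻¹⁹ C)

From qvB = mv²/r, v = qBr/m.
v = (1×1.60×10^-19)(0.393)(5.21×10^-4) / (1.67×10^-27) = 1.96×10^4 m/s.

v ≈ 19.6 km/s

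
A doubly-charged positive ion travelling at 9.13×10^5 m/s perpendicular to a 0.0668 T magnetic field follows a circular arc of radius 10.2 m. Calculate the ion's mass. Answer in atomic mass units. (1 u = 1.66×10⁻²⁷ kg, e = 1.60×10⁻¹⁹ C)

qvB = mv²/r ⇒ m = qBr/v.
m = (2×1.60×10^-19)(0.0668)(10.2) / (9.13×10^5) = 2.39×10^-25 kg = 144 u.

m ≈ 144 u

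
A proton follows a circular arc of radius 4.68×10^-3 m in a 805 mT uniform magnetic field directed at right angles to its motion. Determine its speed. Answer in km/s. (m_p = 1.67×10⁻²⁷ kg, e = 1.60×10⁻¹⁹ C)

v ≈ 361 km/s

From qvB = mv²/r, v = qBr/m.
v = (1×1.60×10^-19)(0.805)(4.68×10^-3) / (1.67×10^-27) = 3.61×10^5 m/s.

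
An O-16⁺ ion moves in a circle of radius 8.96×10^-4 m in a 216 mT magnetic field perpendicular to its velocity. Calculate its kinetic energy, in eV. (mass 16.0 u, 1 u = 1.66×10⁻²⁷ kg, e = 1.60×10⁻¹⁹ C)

v = qBr/m = (1×1.60×10^-19)(0.216)(8.96×10^-4) / (2.66×10^-26) = 1170 m/s.
K = ½mv² = 0.5·(2.66×10^-26)·(1170)² = 1.81×10^-20 J = 0.113 eV.

K ≈ 0.113 eV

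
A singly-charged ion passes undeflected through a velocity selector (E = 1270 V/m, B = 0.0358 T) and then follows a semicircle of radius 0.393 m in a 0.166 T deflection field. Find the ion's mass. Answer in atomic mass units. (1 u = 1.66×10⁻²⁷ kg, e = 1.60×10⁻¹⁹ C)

v = E/B₁ = 3.55×10^4 m/s.
From r = mv/(qB₂), m = qB₂r/v = (1×1.60×10^-19)(0.166)(0.393) / (3.55×10^4) = 2.94×10^-25 kg.
In atomic mass units: m = 2.94×10^-25 / 1.66×10^-27 = 177 u.

m ≈ 177 u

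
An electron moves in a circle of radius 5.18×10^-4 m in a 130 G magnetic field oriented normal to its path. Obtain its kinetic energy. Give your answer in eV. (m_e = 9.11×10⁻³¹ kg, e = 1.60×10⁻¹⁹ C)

K ≈ 3.98 eV

v = qBr/m = (1×1.60×10^-19)(0.0130)(5.18×10^-4) / (9.11×10^-31) = 1.18×10^6 m/s.
K = ½mv² = 0.5·(9.11×10^-31)·(1.18×10^6)² = 6.37×10^-19 J = 3.98 eV.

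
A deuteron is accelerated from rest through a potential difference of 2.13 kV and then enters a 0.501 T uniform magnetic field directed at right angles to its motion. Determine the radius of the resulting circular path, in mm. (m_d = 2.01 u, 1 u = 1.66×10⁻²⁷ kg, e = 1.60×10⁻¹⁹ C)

r ≈ 18.8 mm

The kinetic energy gained is K = qV = (1×1.60×10^-19)(2130) = 3.41×10^-16 J.
v = √(2K/m) = 4.52×10^5 m/s.
r = mv/(qB) = (3.34×10^-27)(4.52×10^5) / [(1×1.60×10^-19)(0.501)] = 0.0188 m.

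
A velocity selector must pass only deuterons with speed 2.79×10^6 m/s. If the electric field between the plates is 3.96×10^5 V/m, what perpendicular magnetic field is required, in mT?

B ≈ 142 mT

qE = qvB ⇒ B = E/v = (3.96×10^5) / (2.79×10^6) = 0.142 T.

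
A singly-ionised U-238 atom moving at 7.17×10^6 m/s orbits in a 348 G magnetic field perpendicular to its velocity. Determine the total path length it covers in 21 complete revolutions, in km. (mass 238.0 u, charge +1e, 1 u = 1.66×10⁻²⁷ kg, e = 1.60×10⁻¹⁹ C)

r = mv/(qB) = 509 m, so one revolution covers 2πr = 3200 m.
In 21 revolutions: L = 21·2πr = 6.71×10^4 m.

L ≈ 67.1 km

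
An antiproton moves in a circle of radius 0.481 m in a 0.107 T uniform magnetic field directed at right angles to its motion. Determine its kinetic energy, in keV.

K ≈ 127 keV

v = qBr/m = (1×1.60×10^-19)(0.107)(0.481) / (1.67×10^-27) = 4.93×10^6 m/s.
K = ½mv² = 0.5·(1.67×10^-27)·(4.93×10^6)² = 2.03×10^-14 J = 127 keV.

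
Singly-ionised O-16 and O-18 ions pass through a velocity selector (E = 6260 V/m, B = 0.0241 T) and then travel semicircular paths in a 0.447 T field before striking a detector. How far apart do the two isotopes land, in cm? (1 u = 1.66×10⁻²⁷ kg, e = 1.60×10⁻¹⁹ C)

Δd ≈ 2.41 cm

Both emerge at v = E/B₁ = 2.60×10^5 m/s.
r = mv/(qB₂), so r₁ = 0.09646 m and r₂ = 0.1085 m, giving Δr = 0.0121 m.
After a semicircle each ion lands a diameter 2r from the entry slit, so the separation is 2Δr = 0.0241 m.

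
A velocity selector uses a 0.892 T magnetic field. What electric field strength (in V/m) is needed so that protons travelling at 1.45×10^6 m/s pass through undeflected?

qE = qvB ⇒ E = vB = (1.45×10^6)(0.892) = 1.29×10^6 V/m.

E ≈ 1.29×10^6 V/m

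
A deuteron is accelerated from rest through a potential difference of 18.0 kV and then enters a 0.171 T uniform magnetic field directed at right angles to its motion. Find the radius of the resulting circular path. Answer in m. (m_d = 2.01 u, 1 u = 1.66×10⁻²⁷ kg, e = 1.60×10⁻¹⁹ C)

The kinetic energy gained is K = qV = (1×1.60×10^-19)(1.80×10^4) = 2.88×10^-15 J.
v = √(2K/m) = 1.31×10^6 m/s.
r = mv/(qB) = (3.34×10^-27)(1.31×10^6) / [(1×1.60×10^-19)(0.171)] = 0.160 m.

r ≈ 0.160 m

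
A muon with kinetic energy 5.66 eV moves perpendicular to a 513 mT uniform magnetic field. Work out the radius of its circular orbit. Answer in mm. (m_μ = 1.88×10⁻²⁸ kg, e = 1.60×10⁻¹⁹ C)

r ≈ 0.225 mm

Convert the energy: K = 5.66 eV = 9.06×10^-19 J.
v = √(2K/m) = √(2·9.06×10^-19/1.88×10^-28) = 9.82×10^4 m/s.
r = mv/(qB) = (1.88×10^-28)(9.82×10^4) / [(1×1.60×10^-19)(0.513)] = 2.25×10^-4 m.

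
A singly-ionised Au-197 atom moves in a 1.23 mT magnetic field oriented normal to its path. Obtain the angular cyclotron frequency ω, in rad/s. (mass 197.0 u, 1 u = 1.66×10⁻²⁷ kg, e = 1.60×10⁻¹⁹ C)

ω = qB/m = (1×1.60×10^-19)(1.23×10^-3) / (3.27×10^-25) = 602 rad/s.

ω ≈ 602 rad/s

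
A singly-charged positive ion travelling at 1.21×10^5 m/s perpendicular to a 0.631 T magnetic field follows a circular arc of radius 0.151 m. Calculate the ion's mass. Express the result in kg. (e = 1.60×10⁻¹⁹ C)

m ≈ 1.26×10^-25 kg

qvB = mv²/r ⇒ m = qBr/v.
m = (1×1.60×10^-19)(0.631)(0.151) / (1.21×10^5) = 1.26×10^-25 kg.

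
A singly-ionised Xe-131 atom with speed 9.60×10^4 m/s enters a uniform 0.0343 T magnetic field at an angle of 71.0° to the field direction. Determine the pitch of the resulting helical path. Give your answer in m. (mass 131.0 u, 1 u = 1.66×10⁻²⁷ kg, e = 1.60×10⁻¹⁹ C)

pitch ≈ 7.78 m

The velocity component along B is v∥ = v cos71.0° = 3.13×10^4 m/s.
The cyclotron period T = 2πm/(qB) = 2.49×10^-4 s is set by m, q, B alone.
Pitch = v∥·T = (3.13×10^4)(2.49×10^-4) = 7.78 m.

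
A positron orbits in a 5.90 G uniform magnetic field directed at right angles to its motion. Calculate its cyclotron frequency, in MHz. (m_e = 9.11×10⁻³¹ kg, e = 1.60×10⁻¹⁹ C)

f = qB/(2πm) = (1×1.60×10^-19)(5.90×10^-4) / [2π(9.11×10^-31)] = 1.65×10^7 Hz.

f ≈ 16.5 MHz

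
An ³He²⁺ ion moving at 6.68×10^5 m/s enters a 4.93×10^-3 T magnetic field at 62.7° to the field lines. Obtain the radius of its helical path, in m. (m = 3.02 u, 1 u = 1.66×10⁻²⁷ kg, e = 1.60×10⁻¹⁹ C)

Only the perpendicular component v⊥ = v sin62.7° = 5.94×10^5 m/s is bent by the field.
r = m v⊥ /(qB) = (5.01×10^-27)(5.94×10^5) / [(2×1.60×10^-19)(4.93×10^-3)] = 1.89 m.

r ≈ 1.89 m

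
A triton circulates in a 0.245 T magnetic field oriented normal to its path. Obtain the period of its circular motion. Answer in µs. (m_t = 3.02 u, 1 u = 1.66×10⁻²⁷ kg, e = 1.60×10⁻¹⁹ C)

The cyclotron period is independent of speed: T = 2πm/(qB).
T = 2π(5.01×10^-27) / [(1×1.60×10^-19)(0.245)] = 8.04×10^-7 s.

T ≈ 0.804 µs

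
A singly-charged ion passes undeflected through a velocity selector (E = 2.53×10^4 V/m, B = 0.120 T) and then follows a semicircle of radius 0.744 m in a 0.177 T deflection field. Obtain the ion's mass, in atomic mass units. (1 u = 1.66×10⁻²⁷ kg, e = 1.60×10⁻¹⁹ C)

m ≈ 60.2 u

v = E/B₁ = 2.11×10^5 m/s.
From r = mv/(qB₂), m = qB₂r/v = (1×1.60×10^-19)(0.177)(0.744) / (2.11×10^5) = 9.99×10^-26 kg.
In atomic mass units: m = 9.99×10^-26 / 1.66×10^-27 = 60.2 u.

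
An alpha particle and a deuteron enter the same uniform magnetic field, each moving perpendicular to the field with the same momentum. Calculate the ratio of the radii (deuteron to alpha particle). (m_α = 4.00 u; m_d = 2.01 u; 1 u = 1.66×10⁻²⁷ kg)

ratio ≈ 2.00

r = p/(qB) ⇒ at equal p, r ∝ 1/q.
r_{deuteron}/r_{alpha particle} = 2.00.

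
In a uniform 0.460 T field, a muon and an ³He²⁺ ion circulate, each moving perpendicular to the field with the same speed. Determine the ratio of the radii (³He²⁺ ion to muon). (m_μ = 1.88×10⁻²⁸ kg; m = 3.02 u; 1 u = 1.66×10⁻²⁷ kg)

ratio ≈ 13.3

r = mv/(qB) ⇒ at equal v, r ∝ m/q.
r_{³He²⁺ ion}/r_{muon} = 13.3.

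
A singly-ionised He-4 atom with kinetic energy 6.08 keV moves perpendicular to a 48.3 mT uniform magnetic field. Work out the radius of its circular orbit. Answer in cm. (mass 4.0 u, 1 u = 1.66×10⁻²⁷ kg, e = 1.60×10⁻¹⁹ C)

Convert the energy: K = 6.08 keV = 9.73×10^-16 J.
v = √(2K/m) = √(2·9.73×10^-16/6.64×10^-27) = 5.41×10^5 m/s.
r = mv/(qB) = (6.64×10^-27)(5.41×10^5) / [(1×1.60×10^-19)(0.0483)] = 0.465 m.

r ≈ 46.5 cm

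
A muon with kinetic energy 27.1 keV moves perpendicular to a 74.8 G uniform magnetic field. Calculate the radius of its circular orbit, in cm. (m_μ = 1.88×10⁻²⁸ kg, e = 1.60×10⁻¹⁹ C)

r ≈ 107 cm

Convert the energy: K = 27.1 keV = 4.34×10^-15 J.
v = √(2K/m) = √(2·4.34×10^-15/1.88×10^-28) = 6.79×10^6 m/s.
r = mv/(qB) = (1.88×10^-28)(6.79×10^6) / [(1×1.60×10^-19)(7.48×10^-3)] = 1.07 m.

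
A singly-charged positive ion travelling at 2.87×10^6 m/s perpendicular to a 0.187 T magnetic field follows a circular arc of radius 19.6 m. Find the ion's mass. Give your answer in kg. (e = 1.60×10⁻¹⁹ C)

qvB = mv²/r ⇒ m = qBr/v.
m = (1×1.60×10^-19)(0.187)(19.6) / (2.87×10^6) = 2.04×10^-25 kg.

m ≈ 2.04×10^-25 kg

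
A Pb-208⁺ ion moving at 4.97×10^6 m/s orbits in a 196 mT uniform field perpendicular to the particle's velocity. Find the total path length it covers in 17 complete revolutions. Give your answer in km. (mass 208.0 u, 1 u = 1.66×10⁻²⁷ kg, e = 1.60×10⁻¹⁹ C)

r = mv/(qB) = 54.7 m, so one revolution covers 2πr = 344 m.
In 17 revolutions: L = 17·2πr = 5840 m.

L ≈ 5.84 km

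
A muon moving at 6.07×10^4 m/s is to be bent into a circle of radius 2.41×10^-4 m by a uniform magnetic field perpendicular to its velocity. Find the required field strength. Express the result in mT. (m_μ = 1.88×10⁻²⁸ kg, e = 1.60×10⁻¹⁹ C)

qvB = mv²/r gives B = mv/(qr).
B = (1.88×10^-28)(6.07×10^4) / [(1×1.60×10^-19)(2.41×10^-4)] = 0.296 T.

B ≈ 296 mT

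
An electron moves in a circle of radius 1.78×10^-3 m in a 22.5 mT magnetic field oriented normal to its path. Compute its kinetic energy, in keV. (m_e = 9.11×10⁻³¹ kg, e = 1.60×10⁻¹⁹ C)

v = qBr/m = (1×1.60×10^-19)(0.0225)(1.78×10^-3) / (9.11×10^-31) = 7.03×10^6 m/s.
K = ½mv² = 0.5·(9.11×10^-31)·(7.03×10^6)² = 2.25×10^-17 J = 0.141 keV.

K ≈ 0.141 keV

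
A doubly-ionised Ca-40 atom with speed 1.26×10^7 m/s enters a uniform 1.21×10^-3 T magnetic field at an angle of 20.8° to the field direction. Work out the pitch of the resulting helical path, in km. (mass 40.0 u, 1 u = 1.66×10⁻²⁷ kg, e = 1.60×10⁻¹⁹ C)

pitch ≈ 12.7 km

The velocity component along B is v∥ = v cos20.8° = 1.18×10^7 m/s.
The cyclotron period T = 2πm/(qB) = 1.08×10^-3 s is set by m, q, B alone.
Pitch = v∥·T = (1.18×10^7)(1.08×10^-3) = 1.27×10^4 m.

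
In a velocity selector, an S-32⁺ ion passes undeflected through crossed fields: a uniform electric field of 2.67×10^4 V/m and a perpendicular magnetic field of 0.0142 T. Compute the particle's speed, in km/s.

For zero net force, qE = qvB, so v = E/B.
v = (2.67×10^4) / (0.0142) = 1.88×10^6 m/s.

v ≈ 1880 km/s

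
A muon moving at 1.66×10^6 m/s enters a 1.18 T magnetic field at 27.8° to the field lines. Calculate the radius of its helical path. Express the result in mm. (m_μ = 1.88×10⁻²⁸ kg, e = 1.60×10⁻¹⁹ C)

Only the perpendicular component v⊥ = v sin27.8° = 7.74×10^5 m/s is bent by the field.
r = m v⊥ /(qB) = (1.88×10^-28)(7.74×10^5) / [(1×1.60×10^-19)(1.18)] = 7.71×10^-4 m.

r ≈ 0.771 mm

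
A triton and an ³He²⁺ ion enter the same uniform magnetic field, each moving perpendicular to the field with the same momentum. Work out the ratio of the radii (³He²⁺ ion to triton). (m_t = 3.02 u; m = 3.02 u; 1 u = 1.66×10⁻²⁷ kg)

ratio ≈ 0.500

r = p/(qB) ⇒ at equal p, r ∝ 1/q.
r_{³He²⁺ ion}/r_{triton} = 0.500.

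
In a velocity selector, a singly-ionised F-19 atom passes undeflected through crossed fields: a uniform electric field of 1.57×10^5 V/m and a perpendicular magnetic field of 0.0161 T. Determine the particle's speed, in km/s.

For zero net force, qE = qvB, so v = E/B.
v = (1.57×10^5) / (0.0161) = 9.75×10^6 m/s.

v ≈ 9750 km/s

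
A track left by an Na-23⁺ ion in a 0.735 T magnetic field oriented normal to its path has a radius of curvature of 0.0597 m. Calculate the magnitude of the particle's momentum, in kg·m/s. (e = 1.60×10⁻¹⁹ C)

Since qvB = mv²/r, the momentum p = mv = qBr.
p = (1×1.60×10^-19)(0.735)(0.0597) = 7.02×10^-21 kg·m/s.

p ≈ 7.02×10^-21 kg·m/s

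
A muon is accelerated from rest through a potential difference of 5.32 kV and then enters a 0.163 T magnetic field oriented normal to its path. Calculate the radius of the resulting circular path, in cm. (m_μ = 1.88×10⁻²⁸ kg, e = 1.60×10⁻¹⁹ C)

The kinetic energy gained is K = qV = (1×1.60×10^-19)(5320) = 8.51×10^-16 J.
v = √(2K/m) = 3.01×10^6 m/s.
r = mv/(qB) = (1.88×10^-28)(3.01×10^6) / [(1×1.60×10^-19)(0.163)] = 0.0217 m.

r ≈ 2.17 cm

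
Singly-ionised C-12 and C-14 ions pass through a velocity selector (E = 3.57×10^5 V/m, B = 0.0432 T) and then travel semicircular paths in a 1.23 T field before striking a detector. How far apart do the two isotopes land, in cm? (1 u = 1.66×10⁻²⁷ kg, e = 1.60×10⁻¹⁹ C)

Δd ≈ 27.9 cm

Both emerge at v = E/B₁ = 8.26×10^6 m/s.
r = mv/(qB₂), so r₁ = 0.836 m and r₂ = 0.976 m, giving Δr = 0.139 m.
After a semicircle each ion lands a diameter 2r from the entry slit, so the separation is 2Δr = 0.279 m.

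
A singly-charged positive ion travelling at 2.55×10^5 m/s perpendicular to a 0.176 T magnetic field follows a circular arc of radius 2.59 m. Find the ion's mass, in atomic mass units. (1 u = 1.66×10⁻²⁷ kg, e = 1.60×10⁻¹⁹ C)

m ≈ 172 u

qvB = mv²/r ⇒ m = qBr/v.
m = (1×1.60×10^-19)(0.176)(2.59) / (2.55×10^5) = 2.86×10^-25 kg = 172 u.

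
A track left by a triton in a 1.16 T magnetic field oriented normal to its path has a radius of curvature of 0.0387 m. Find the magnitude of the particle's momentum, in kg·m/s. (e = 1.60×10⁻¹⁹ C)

p ≈ 7.18×10^-21 kg·m/s

Since qvB = mv²/r, the momentum p = mv = qBr.
p = (1×1.60×10^-19)(1.16)(0.0387) = 7.18×10^-21 kg·m/s.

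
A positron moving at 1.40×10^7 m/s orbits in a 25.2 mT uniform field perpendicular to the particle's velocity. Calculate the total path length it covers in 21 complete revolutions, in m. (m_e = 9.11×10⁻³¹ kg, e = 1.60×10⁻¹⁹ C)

r = mv/(qB) = 3.16×10^-3 m, so one revolution covers 2πr = 0.0199 m.
In 21 revolutions: L = 21·2πr = 0.417 m.

L ≈ 0.417 m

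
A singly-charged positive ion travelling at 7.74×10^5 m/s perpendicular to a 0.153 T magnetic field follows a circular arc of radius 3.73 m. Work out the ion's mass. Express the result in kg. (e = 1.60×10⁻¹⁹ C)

m ≈ 1.18×10^-25 kg

qvB = mv²/r ⇒ m = qBr/v.
m = (1×1.60×10^-19)(0.153)(3.73) / (7.74×10^5) = 1.18×10^-25 kg.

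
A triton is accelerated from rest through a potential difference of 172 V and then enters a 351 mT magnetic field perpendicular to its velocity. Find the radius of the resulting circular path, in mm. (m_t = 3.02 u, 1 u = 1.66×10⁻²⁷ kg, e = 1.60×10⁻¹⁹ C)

The kinetic energy gained is K = qV = (1×1.60×10^-19)(172) = 2.75×10^-17 J.
v = √(2K/m) = 1.05×10^5 m/s.
r = mv/(qB) = (5.01×10^-27)(1.05×10^5) / [(1×1.60×10^-19)(0.351)] = 9.35×10^-3 m.

r ≈ 9.35 mm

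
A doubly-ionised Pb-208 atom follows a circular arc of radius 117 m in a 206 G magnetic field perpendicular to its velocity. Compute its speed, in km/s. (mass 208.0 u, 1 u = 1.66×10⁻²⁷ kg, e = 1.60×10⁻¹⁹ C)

v ≈ 2230 km/s

From qvB = mv²/r, v = qBr/m.
v = (2×1.60×10^-19)(0.0206)(117) / (3.45×10^-25) = 2.23×10^6 m/s.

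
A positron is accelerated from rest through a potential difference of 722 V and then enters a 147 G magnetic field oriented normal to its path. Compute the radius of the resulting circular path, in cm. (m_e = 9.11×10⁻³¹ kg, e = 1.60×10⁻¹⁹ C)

r ≈ 0.617 cm

The kinetic energy gained is K = qV = (1×1.60×10^-19)(722) = 1.16×10^-16 J.
v = √(2K/m) = 1.59×10^7 m/s.
r = mv/(qB) = (9.11×10^-31)(1.59×10^7) / [(1×1.60×10^-19)(0.0147)] = 6.17×10^-3 m.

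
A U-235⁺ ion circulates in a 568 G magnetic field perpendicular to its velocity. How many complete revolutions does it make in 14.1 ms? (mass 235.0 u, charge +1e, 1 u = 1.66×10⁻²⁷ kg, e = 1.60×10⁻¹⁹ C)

N = 52

T = 2πm/(qB) = 2π(3.901×10^-25) / [(1×1.60×10^-19)(0.0568)] = 2.6970×10^-4 s.
N = t/T = 0.0141 / 2.6970×10^-4 ≈ 52.28, so 52 complete revolutions.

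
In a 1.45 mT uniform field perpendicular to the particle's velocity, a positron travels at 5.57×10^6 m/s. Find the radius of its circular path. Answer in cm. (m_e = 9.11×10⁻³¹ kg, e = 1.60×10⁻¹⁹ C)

The magnetic force provides the centripetal force: qvB = mv²/r, so r = mv/(qB).
r = (9.11×10^-31 kg)(5.57×10^6 m/s) / [(1×1.60×10^-19 C)(1.45×10^-3 T)] = 0.0219 m.

r ≈ 2.19 cm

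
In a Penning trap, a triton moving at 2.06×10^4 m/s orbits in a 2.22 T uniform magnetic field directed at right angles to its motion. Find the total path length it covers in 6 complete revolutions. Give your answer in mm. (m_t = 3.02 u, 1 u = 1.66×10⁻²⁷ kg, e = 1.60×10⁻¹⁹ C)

r = mv/(qB) = 2.91×10^-4 m, so one revolution covers 2πr = 1.83×10^-3 m.
In 6 revolutions: L = 6·2πr = 0.0110 m.

L ≈ 11.0 mm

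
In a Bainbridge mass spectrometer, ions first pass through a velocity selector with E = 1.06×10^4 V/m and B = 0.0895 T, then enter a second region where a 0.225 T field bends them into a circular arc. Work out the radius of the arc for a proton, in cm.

r ≈ 0.549 cm

The selector passes v = E/B = 1.06×10^4/0.0895 = 1.18×10^5 m/s.
In the deflection region, r = mv/(qB₂) = (1.67×10^-27)(1.18×10^5) / [(1×1.60×10^-19)(0.225)] = 5.49×10^-3 m.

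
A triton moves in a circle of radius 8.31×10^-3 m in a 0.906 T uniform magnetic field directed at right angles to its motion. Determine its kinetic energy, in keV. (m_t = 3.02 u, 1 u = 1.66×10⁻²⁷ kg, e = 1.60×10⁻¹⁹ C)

v = qBr/m = (1×1.60×10^-19)(0.906)(8.31×10^-3) / (5.01×10^-27) = 2.40×10^5 m/s.
K = ½mv² = 0.5·(5.01×10^-27)·(2.40×10^5)² = 1.45×10^-16 J = 0.905 keV.

K ≈ 0.905 keV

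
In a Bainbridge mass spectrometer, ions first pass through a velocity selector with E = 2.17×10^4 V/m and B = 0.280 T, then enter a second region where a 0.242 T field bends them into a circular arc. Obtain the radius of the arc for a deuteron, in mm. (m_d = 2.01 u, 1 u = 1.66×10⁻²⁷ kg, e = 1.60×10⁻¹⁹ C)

r ≈ 6.68 mm

The selector passes v = E/B = 2.17×10^4/0.280 = 7.75×10^4 m/s.
In the deflection region, r = mv/(qB₂) = (3.34×10^-27)(7.75×10^4) / [(1×1.60×10^-19)(0.242)] = 6.68×10^-3 m.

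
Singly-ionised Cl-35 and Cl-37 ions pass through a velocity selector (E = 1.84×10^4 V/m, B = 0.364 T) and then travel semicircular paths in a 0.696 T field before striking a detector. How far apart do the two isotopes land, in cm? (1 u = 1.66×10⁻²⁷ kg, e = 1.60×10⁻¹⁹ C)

Both emerge at v = E/B₁ = 5.05×10^4 m/s.
r = mv/(qB₂), so r₁ = 0.02637 m and r₂ = 0.02788 m, giving Δr = 1.51×10^-3 m.
After a semicircle each ion lands a diameter 2r from the entry slit, so the separation is 2Δr = 3.01×10^-3 m.

Δd ≈ 0.301 cm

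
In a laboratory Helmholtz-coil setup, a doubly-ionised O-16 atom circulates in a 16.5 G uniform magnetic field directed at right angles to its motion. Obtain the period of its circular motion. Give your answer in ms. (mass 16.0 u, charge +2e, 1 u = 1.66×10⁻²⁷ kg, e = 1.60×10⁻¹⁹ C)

T ≈ 0.316 ms

The cyclotron period is independent of speed: T = 2πm/(qB).
T = 2π(2.66×10^-26) / [(2×1.60×10^-19)(1.65×10^-3)] = 3.16×10^-4 s.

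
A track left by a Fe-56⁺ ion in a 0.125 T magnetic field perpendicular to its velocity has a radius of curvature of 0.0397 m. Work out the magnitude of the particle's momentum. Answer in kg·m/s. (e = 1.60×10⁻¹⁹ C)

p ≈ 7.94×10^-22 kg·m/s

Since qvB = mv²/r, the momentum p = mv = qBr.
p = (1×1.60×10^-19)(0.125)(0.0397) = 7.94×10^-22 kg·m/s.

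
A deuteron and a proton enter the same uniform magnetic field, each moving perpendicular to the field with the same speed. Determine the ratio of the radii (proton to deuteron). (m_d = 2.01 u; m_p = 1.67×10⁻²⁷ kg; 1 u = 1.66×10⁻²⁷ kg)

r = mv/(qB) ⇒ at equal v, r ∝ m/q.
r_{proton}/r_{deuteron} = 0.501.

ratio ≈ 0.501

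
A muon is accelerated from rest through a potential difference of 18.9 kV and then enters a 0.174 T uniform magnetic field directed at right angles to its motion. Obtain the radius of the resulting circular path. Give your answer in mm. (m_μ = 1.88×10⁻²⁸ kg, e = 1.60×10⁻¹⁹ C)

The kinetic energy gained is K = qV = (1×1.60×10^-19)(1.89×10^4) = 3.02×10^-15 J.
v = √(2K/m) = 5.67×10^6 m/s.
r = mv/(qB) = (1.88×10^-28)(5.67×10^6) / [(1×1.60×10^-19)(0.174)] = 0.0383 m.

r ≈ 38.3 mm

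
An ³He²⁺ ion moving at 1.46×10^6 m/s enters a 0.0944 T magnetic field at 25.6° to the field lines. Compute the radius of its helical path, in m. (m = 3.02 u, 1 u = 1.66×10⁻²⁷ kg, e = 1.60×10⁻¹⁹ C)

r ≈ 0.105 m

Only the perpendicular component v⊥ = v sin25.6° = 6.31×10^5 m/s is bent by the field.
r = m v⊥ /(qB) = (5.01×10^-27)(6.31×10^5) / [(2×1.60×10^-19)(0.0944)] = 0.105 m.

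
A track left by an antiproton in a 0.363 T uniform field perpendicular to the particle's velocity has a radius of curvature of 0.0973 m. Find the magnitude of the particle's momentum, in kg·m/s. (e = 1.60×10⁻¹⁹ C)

p ≈ 5.65×10^-21 kg·m/s

Since qvB = mv²/r, the momentum p = mv = qBr.
p = (1×1.60×10^-19)(0.363)(0.0973) = 5.65×10^-21 kg·m/s.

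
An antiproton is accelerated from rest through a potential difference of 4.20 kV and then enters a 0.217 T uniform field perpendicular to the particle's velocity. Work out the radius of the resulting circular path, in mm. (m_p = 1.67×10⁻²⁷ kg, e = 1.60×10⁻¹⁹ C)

The kinetic energy gained is K = qV = (1×1.60×10^-19)(4200) = 6.72×10^-16 J.
v = √(2K/m) = 8.97×10^5 m/s.
r = mv/(qB) = (1.67×10^-27)(8.97×10^5) / [(1×1.60×10^-19)(0.217)] = 0.0431 m.

r ≈ 43.1 mm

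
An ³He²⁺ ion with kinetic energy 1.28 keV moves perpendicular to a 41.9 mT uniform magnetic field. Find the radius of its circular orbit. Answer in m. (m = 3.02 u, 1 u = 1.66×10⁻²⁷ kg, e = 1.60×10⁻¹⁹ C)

Convert the energy: K = 1.28 keV = 2.05×10^-16 J.
v = √(2K/m) = √(2·2.05×10^-16/5.01×10^-27) = 2.86×10^5 m/s.
r = mv/(qB) = (5.01×10^-27)(2.86×10^5) / [(2×1.60×10^-19)(0.0419)] = 0.107 m.

r ≈ 0.107 m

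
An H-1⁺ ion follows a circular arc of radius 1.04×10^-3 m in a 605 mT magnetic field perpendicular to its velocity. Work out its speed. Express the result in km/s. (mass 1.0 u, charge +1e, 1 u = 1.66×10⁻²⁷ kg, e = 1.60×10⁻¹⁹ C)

From qvB = mv²/r, v = qBr/m.
v = (1×1.60×10^-19)(0.605)(1.04×10^-3) / (1.66×10^-27) = 6.06×10^4 m/s.

v ≈ 60.6 km/s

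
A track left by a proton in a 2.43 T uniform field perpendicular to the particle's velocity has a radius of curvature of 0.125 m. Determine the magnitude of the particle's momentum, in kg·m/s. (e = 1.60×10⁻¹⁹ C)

p ≈ 4.86×10^-20 kg·m/s

Since qvB = mv²/r, the momentum p = mv = qBr.
p = (1×1.60×10^-19)(2.43)(0.125) = 4.86×10^-20 kg·m/s.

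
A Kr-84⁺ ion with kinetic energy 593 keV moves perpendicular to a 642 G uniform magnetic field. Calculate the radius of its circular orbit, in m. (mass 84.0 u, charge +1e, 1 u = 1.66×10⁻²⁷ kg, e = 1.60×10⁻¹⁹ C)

r ≈ 15.8 m

Convert the energy: K = 593 keV = 9.49×10^-14 J.
v = √(2K/m) = √(2·9.49×10^-14/1.39×10^-25) = 1.17×10^6 m/s.
r = mv/(qB) = (1.39×10^-25)(1.17×10^6) / [(1×1.60×10^-19)(0.0642)] = 15.8 m.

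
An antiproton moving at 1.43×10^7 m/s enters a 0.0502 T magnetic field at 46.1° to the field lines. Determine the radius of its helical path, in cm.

r ≈ 214 cm

Only the perpendicular component v⊥ = v sin46.1° = 1.03×10^7 m/s is bent by the field.
r = m v⊥ /(qB) = (1.67×10^-27)(1.03×10^7) / [(1×1.60×10^-19)(0.0502)] = 2.14 m.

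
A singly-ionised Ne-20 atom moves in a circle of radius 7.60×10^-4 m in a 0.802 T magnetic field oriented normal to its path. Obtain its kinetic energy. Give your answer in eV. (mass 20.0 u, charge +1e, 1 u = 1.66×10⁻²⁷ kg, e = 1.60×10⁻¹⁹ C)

v = qBr/m = (1×1.60×10^-19)(0.802)(7.60×10^-4) / (3.32×10^-26) = 2940 m/s.
K = ½mv² = 0.5·(3.32×10^-26)·(2940)² = 1.43×10^-19 J = 0.895 eV.

K ≈ 0.895 eV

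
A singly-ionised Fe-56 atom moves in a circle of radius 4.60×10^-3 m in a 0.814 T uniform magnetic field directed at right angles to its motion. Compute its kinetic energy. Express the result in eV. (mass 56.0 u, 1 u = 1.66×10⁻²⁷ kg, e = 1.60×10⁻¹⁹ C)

v = qBr/m = (1×1.60×10^-19)(0.814)(4.60×10^-3) / (9.30×10^-26) = 6440 m/s.
K = ½mv² = 0.5·(9.30×10^-26)·(6440)² = 1.93×10^-18 J = 12.1 eV.

K ≈ 12.1 eV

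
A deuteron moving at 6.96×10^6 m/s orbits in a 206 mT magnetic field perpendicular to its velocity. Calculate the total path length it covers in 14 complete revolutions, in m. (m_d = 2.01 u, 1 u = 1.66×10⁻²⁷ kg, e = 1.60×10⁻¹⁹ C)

L ≈ 62.0 m

r = mv/(qB) = 0.705 m, so one revolution covers 2πr = 4.43 m.
In 14 revolutions: L = 14·2πr = 62.0 m.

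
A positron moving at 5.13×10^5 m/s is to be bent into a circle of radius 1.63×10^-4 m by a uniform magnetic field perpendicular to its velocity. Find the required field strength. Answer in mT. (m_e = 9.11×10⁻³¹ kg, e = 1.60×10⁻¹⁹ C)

B ≈ 17.9 mT

qvB = mv²/r gives B = mv/(qr).
B = (9.11×10^-31)(5.13×10^5) / [(1×1.60×10^-19)(1.63×10^-4)] = 0.0179 T.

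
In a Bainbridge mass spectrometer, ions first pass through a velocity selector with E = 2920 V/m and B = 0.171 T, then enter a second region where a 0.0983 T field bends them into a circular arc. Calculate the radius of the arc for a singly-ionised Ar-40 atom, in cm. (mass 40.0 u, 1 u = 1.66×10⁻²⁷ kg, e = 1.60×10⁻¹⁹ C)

The selector passes v = E/B = 2920/0.171 = 1.71×10^4 m/s.
In the deflection region, r = mv/(qB₂) = (6.64×10^-26)(1.71×10^4) / [(1×1.60×10^-19)(0.0983)] = 0.0721 m.

r ≈ 7.21 cm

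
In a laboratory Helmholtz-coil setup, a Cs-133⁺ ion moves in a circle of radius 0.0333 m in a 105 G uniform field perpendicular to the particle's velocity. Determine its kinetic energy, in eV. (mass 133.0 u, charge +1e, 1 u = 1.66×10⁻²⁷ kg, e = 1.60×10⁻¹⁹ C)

K ≈ 0.0443 eV

v = qBr/m = (1×1.60×10^-19)(0.0105)(0.0333) / (2.21×10^-25) = 253 m/s.
K = ½mv² = 0.5·(2.21×10^-25)·(253)² = 7.09×10^-21 J = 0.0443 eV.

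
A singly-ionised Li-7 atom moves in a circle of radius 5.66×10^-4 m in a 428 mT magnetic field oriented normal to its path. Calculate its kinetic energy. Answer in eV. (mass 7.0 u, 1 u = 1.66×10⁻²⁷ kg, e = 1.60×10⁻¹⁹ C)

K ≈ 0.404 eV

v = qBr/m = (1×1.60×10^-19)(0.428)(5.66×10^-4) / (1.16×10^-26) = 3340 m/s.
K = ½mv² = 0.5·(1.16×10^-26)·(3340)² = 6.46×10^-20 J = 0.404 eV.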